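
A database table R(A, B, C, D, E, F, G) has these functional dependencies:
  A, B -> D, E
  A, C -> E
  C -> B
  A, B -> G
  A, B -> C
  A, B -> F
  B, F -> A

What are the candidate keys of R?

Closure of {A, B} is {A, B, C, D, E, F, G}, the whole schema; {A, B} is a candidate key.
Closure of {A, C} is {A, B, C, D, E, F, G}, the whole schema; {A, C} is a candidate key.
Closure of {B, F} is {A, B, C, D, E, F, G}, the whole schema; {B, F} is a candidate key.
Closure of {C, F} is {A, B, C, D, E, F, G}, the whole schema; {C, F} is a candidate key.
No proper subset of any of these is a key, and no other minimal superkey exists.

{A, B}, {A, C}, {B, F}, {C, F}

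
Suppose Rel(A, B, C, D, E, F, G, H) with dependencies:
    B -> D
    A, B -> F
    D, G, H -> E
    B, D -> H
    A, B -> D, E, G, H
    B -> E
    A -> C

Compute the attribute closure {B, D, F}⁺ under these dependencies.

{B, D, E, F, H}

Start with {B, D, F}.
B, D -> H applies; add {H} → now {B, D, F, H}.
B -> E applies; add {E} → now {B, D, E, F, H}.
No further FD applies.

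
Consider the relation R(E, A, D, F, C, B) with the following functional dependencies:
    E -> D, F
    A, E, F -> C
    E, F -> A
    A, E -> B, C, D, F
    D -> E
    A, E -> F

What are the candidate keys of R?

{D}⁺ = {A, B, C, D, E, F} — all of the relation — so {D} is a candidate key.
{E}⁺ = {A, B, C, D, E, F} — all of the relation — so {E} is a candidate key.
No proper subset of any of these is a key, and no other minimal superkey exists.

{D}, {E}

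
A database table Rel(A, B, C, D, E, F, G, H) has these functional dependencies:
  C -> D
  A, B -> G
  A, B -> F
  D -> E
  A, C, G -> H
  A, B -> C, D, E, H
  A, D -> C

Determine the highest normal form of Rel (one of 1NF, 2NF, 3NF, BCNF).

Candidate key: {A, B}. Prime attributes: {A, B}.
C -> D breaks BCNF: {C}⁺ = {C, D, E}, so {C} is not a superkey.
Because {D} is non-prime and the left side of C -> D is not a superkey, the relation is not in 3NF.
No non-prime attribute depends on a proper subset of any candidate key, so 2NF holds.

2NF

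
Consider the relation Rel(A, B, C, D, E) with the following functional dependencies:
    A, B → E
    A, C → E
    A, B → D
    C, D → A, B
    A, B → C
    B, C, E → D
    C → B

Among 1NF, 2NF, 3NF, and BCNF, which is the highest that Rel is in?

Candidate keys: {A, B}, {A, C}, {C, D}, {C, E}. Prime attributes: {A, B, C, D, E}.
For C → B we have {C}⁺ = {B, C}; {C} is not a superkey, so BCNF fails.
But every attribute on its right side ({B}) is prime, and the same holds for every other non-superkey FD, so 3NF still holds.

3NF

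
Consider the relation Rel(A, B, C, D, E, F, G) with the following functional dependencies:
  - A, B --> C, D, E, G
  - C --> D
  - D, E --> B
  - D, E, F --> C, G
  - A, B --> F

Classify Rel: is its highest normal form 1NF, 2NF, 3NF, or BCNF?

2NF

Candidate keys: {A, B}, {A, C, E}, {A, D, E}. Prime attributes: {A, B, C, D, E}.
C --> D: {C}⁺ = {C, D}, which is not all of the attributes, so the left side is not a superkey — BCNF is violated.
D, E, F --> C, G determines the non-prime attribute {G} from a non-superkey — 3NF is violated.
No non-prime attribute depends on a proper subset of any candidate key, so 2NF holds.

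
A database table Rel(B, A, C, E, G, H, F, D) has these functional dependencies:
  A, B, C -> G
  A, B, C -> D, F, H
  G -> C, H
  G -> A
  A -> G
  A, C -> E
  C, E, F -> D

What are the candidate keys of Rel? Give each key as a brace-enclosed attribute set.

{A, B}, {B, G}

No FD produces {B}, so it must be in every candidate key.
Closure of {A, B} is {A, B, C, D, E, F, G, H}, the whole schema; {A, B} is a candidate key.
Closure of {B, G} is {A, B, C, D, E, F, G, H}, the whole schema; {B, G} is a candidate key.
No proper subset of any of these is a key, and no other minimal superkey exists.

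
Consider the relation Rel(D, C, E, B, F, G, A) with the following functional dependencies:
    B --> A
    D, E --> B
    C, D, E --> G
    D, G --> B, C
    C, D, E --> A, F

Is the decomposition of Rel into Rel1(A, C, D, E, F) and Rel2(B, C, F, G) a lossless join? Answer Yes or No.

No

Common attributes: {C, F}; their closure is {C, F}.
The closure covers neither Rel1 nor Rel2 entirely; the join is not lossless.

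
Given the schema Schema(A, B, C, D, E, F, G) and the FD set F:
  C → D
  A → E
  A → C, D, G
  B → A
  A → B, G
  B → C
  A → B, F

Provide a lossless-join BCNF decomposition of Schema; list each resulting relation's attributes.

Candidate keys of the original relation: {A}, {B}.
Within {A, B, C, D, E, F, G}: {C}⁺ ∩ {A, B, C, D, E, F, G} = {C, D}, not the whole set, so C → D violates BCNF; decompose into {C, D} and {A, B, C, E, F, G}.
{C, D} is in BCNF.
{A, B, C, E, F, G} is in BCNF.

{A, B, C, E, F, G}; {C, D}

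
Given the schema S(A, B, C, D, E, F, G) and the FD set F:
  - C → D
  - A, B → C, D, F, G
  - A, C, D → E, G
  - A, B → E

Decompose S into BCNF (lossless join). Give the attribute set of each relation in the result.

Candidate key of the original relation: {A, B}.
{A, B, C, D, E, F, G}: {C} determines {C, D} here but is not a superkey — split on C → D, giving {C, D} and {A, B, C, E, F, G}.
{C, D} has no BCNF violation.
{A, B, C, E, F, G}: {A, C} determines {A, C, E, G} here but is not a superkey — split on A, C → E, G, giving {A, C, E, G} and {A, B, C, F}.
{A, C, E, G} has no BCNF violation.
{A, B, C, F} has no BCNF violation.

{A, B, C, F}; {A, C, E, G}; {C, D}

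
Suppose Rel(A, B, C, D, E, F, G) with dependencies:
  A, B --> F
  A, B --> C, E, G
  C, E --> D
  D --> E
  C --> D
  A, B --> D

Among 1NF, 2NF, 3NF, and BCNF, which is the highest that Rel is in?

2NF

Candidate key: {A, B}. Prime attributes: {A, B}.
C, E --> D breaks BCNF: {C, E}⁺ = {C, D, E}, so {C, E} is not a superkey.
Because {D} is non-prime and the left side of C, E --> D is not a superkey, the relation is not in 3NF.
No non-prime attribute depends on a proper subset of any candidate key, so 2NF holds.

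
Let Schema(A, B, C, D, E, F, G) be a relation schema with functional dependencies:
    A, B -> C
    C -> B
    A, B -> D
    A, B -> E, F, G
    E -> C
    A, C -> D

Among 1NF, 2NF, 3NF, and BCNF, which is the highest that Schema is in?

Candidate keys: {A, B}, {A, C}, {A, E}. Prime attributes: {A, B, C, E}.
C -> B: {C}⁺ = {B, C}, which is not all of the attributes, so the left side is not a superkey — BCNF is violated.
Since {B} ⊆ prime attributes and every other non-superkey FD also has a prime right side, the schema is in 3NF.

3NF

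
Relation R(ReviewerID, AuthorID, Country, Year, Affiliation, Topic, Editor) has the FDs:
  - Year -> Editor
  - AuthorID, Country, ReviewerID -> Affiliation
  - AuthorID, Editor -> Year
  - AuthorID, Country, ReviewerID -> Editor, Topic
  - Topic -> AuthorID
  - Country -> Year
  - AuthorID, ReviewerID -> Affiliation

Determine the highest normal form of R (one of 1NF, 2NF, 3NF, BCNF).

Candidate keys: {AuthorID, Country, ReviewerID}, {Country, ReviewerID, Topic}. Prime attributes: {AuthorID, Country, ReviewerID, Topic}.
Year -> Editor breaks BCNF: {Year}⁺ = {Editor, Year}, so {Year} is not a superkey.
Year -> Editor has non-prime {Editor} on the right and a non-superkey on the left, so 3NF fails.
Since {Country} ⊂ {AuthorID, Country, ReviewerID} and {Country}⁺ ⊇ {Editor, Year} with {Editor, Year} non-prime, there is a partial dependency; 2NF fails.

1NF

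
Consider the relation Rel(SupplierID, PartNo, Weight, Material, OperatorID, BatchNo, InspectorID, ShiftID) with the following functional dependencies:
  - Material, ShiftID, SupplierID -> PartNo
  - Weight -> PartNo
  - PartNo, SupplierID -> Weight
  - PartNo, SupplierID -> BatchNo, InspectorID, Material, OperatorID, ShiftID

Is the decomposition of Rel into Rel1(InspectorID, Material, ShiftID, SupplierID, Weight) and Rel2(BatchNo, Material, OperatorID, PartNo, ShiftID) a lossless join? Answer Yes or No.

No

Common attributes: {Material, ShiftID}; their closure is {Material, ShiftID}.
Rel1 ⊄ {Material, ShiftID} and Rel2 ⊄ {Material, ShiftID}, so the split is lossy.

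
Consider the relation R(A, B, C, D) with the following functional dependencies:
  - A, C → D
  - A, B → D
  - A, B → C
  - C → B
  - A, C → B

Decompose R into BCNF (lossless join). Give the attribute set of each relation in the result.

Candidate keys of the original relation: {A, B}, {A, C}.
{A, B, C, D}: {C} determines {B, C} here but is not a superkey — split on C → B, giving {B, C} and {A, C, D}.
{B, C}: every determinant is a superkey — BCNF.
{A, C, D}: every determinant is a superkey — BCNF.

{A, C, D}; {B, C}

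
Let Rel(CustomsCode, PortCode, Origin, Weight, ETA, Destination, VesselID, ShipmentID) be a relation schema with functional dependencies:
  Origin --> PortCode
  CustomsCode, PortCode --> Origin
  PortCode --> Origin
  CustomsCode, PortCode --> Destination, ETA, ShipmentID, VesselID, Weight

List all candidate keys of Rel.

Attributes never on any right-hand side: {CustomsCode} — every candidate key must contain it.
{CustomsCode, Origin} is a candidate key since {CustomsCode, Origin}⁺ = {CustomsCode, Destination, ETA, Origin, PortCode, ShipmentID, VesselID, Weight} covers every attribute.
{CustomsCode, PortCode} is a candidate key since {CustomsCode, PortCode}⁺ = {CustomsCode, Destination, ETA, Origin, PortCode, ShipmentID, VesselID, Weight} covers every attribute.
No proper subset of any of these is a key, and no other minimal superkey exists.

{CustomsCode, Origin}, {CustomsCode, PortCode}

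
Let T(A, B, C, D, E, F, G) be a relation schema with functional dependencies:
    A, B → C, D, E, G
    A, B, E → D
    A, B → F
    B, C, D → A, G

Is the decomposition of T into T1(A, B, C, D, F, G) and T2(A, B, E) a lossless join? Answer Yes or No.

Common attributes: {A, B}; their closure is {A, B, C, D, E, F, G}.
Since T1 ⊆ {A, B, C, D, E, F, G}, the intersection is a superkey of T1; the decomposition is lossless.

Yes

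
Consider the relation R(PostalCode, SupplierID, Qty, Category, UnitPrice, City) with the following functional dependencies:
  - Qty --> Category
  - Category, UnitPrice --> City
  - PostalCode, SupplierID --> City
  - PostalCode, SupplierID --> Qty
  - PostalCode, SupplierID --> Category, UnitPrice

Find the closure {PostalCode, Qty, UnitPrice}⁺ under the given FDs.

Start with {PostalCode, Qty, UnitPrice}.
Qty --> Category applies; add {Category} → now {Category, PostalCode, Qty, UnitPrice}.
Category, UnitPrice --> City applies; add {City} → now {Category, City, PostalCode, Qty, UnitPrice}.
No further FD applies.

{Category, City, PostalCode, Qty, UnitPrice}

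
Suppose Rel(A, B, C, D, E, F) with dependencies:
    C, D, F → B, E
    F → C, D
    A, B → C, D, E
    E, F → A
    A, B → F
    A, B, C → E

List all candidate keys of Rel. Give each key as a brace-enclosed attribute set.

Closure of {F} is {A, B, C, D, E, F}, the whole schema; {F} is a candidate key.
Closure of {A, B} is {A, B, C, D, E, F}, the whole schema; {A, B} is a candidate key.
Any other superkey properly contains one of these, so there are no further candidate keys.

{A, B}, {F}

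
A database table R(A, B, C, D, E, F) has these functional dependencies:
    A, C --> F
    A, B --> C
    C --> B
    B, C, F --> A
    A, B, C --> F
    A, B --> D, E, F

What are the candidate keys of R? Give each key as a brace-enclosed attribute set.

{A, B}, {A, C}, {C, F}

{A, B}⁺ = {A, B, C, D, E, F}, which is every attribute, so {A, B} is a candidate key.
{A, C}⁺ = {A, B, C, D, E, F}, which is every attribute, so {A, C} is a candidate key.
{C, F}⁺ = {A, B, C, D, E, F}, which is every attribute, so {C, F} is a candidate key.
No proper subset of any of these is a key, and no other minimal superkey exists.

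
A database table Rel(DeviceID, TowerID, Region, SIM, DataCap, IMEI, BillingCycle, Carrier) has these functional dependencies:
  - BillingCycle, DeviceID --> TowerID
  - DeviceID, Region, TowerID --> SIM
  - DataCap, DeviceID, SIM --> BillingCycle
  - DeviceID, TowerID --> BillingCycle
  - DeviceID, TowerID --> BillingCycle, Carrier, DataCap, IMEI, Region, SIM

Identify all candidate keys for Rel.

No FD produces {DeviceID}, so it must be in every candidate key.
{BillingCycle, DeviceID}⁺ = {BillingCycle, Carrier, DataCap, DeviceID, IMEI, Region, SIM, TowerID}, which is every attribute, so {BillingCycle, DeviceID} is a candidate key.
{DeviceID, TowerID}⁺ = {BillingCycle, Carrier, DataCap, DeviceID, IMEI, Region, SIM, TowerID}, which is every attribute, so {DeviceID, TowerID} is a candidate key.
{DataCap, DeviceID, SIM}⁺ = {BillingCycle, Carrier, DataCap, DeviceID, IMEI, Region, SIM, TowerID}, which is every attribute, so {DataCap, DeviceID, SIM} is a candidate key.
These are minimal and exhaustive — every other superkey contains one of them.

{BillingCycle, DeviceID}, {DataCap, DeviceID, SIM}, {DeviceID, TowerID}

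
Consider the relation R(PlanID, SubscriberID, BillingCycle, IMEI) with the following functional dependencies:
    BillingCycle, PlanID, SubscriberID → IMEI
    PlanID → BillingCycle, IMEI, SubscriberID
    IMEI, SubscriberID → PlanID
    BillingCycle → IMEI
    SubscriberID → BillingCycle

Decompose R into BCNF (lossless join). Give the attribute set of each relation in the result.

{BillingCycle, IMEI}; {BillingCycle, PlanID, SubscriberID}

Candidate keys of the original relation: {PlanID}, {SubscriberID}.
{BillingCycle, IMEI, PlanID, SubscriberID}: {BillingCycle} determines {BillingCycle, IMEI} here but is not a superkey — split on BillingCycle → IMEI, giving {BillingCycle, IMEI} and {BillingCycle, PlanID, SubscriberID}.
{BillingCycle, IMEI} is in BCNF.
{BillingCycle, PlanID, SubscriberID} is in BCNF.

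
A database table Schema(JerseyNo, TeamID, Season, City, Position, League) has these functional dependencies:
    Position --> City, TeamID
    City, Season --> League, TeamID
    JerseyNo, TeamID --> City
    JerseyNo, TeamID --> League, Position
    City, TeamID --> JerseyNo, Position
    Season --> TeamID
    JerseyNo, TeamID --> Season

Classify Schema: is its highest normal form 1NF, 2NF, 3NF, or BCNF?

Candidate keys: {City, Season}, {City, TeamID}, {JerseyNo, Season}, {JerseyNo, TeamID}, {Position}. Prime attributes: {City, JerseyNo, Position, Season, TeamID}.
Season --> TeamID: {Season}⁺ = {Season, TeamID}, which is not all of the attributes, so the left side is not a superkey — BCNF is violated.
But every attribute on its right side ({TeamID}) is prime, and the same holds for every other non-superkey FD, so 3NF still holds.

3NF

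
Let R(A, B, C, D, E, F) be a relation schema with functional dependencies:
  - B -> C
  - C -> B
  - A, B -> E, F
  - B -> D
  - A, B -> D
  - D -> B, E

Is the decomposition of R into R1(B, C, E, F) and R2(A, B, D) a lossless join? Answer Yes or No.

R1 ∩ R2 = {B}; its closure under F is {B, C, D, E}.
Neither R1 nor R2 is contained in that closure, so the decomposition is lossy.

No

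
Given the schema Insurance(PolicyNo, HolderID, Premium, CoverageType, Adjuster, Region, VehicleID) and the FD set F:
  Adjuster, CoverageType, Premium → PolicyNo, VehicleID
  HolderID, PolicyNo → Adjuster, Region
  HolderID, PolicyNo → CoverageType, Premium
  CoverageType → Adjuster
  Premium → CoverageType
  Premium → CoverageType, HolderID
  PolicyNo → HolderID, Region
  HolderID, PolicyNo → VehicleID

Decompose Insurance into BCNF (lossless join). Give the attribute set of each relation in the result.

Candidate keys of the original relation: {PolicyNo}, {Premium}.
Within {Adjuster, CoverageType, HolderID, PolicyNo, Premium, Region, VehicleID}: {CoverageType}⁺ ∩ {Adjuster, CoverageType, HolderID, PolicyNo, Premium, Region, VehicleID} = {Adjuster, CoverageType}, not the whole set, so CoverageType → Adjuster violates BCNF; decompose into {Adjuster, CoverageType} and {CoverageType, HolderID, PolicyNo, Premium, Region, VehicleID}.
{Adjuster, CoverageType} is in BCNF.
{CoverageType, HolderID, PolicyNo, Premium, Region, VehicleID} is in BCNF.

{Adjuster, CoverageType}; {CoverageType, HolderID, PolicyNo, Premium, Region, VehicleID}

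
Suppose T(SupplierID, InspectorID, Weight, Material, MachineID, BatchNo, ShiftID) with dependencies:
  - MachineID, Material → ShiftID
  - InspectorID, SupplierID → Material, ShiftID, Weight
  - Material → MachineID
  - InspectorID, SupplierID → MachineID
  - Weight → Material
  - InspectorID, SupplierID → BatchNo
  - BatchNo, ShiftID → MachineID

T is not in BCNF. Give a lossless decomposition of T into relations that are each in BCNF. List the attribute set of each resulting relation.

{BatchNo, InspectorID, SupplierID, Weight}; {MachineID, Material, ShiftID}; {Material, Weight}

Candidate key of the original relation: {InspectorID, SupplierID}.
In {BatchNo, InspectorID, MachineID, Material, ShiftID, SupplierID, Weight}, {MachineID, Material} is not a superkey ({MachineID, Material}⁺ restricted to this set is {MachineID, Material, ShiftID}), so split on MachineID, Material → ShiftID into {MachineID, Material, ShiftID} and {BatchNo, InspectorID, MachineID, Material, SupplierID, Weight}.
{MachineID, Material, ShiftID} is in BCNF.
In {BatchNo, InspectorID, MachineID, Material, SupplierID, Weight}, {Material} is not a superkey ({Material}⁺ restricted to this set is {MachineID, Material}), so split on Material → MachineID into {MachineID, Material} and {BatchNo, InspectorID, Material, SupplierID, Weight}.
{MachineID, Material} is in BCNF.
In {BatchNo, InspectorID, Material, SupplierID, Weight}, {Weight} is not a superkey ({Weight}⁺ restricted to this set is {Material, Weight}), so split on Weight → Material into {Material, Weight} and {BatchNo, InspectorID, SupplierID, Weight}.
{Material, Weight} is in BCNF.
{BatchNo, InspectorID, SupplierID, Weight} is in BCNF.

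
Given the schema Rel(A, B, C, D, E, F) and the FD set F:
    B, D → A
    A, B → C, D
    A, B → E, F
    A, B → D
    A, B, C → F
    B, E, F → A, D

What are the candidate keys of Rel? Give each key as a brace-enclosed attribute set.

{A, B}, {B, D}, {B, E, F}

{B} never appears on the right of any FD, so every key must include it.
{A, B}⁺ = {A, B, C, D, E, F} — all of the relation — so {A, B} is a candidate key.
{B, D}⁺ = {A, B, C, D, E, F} — all of the relation — so {B, D} is a candidate key.
{B, E, F}⁺ = {A, B, C, D, E, F} — all of the relation — so {B, E, F} is a candidate key.
Any other superkey properly contains one of these, so there are no further candidate keys.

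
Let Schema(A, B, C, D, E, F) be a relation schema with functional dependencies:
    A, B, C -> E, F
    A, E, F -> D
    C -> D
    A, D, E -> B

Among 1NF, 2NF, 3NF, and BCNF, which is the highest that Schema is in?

Candidate keys: {A, B, C}, {A, C, E}. Prime attributes: {A, B, C, E}.
A, E, F -> D: {A, E, F}⁺ = {A, B, D, E, F}, which is not all of the attributes, so the left side is not a superkey — BCNF is violated.
A, E, F -> D determines the non-prime attribute {D} from a non-superkey — 3NF is violated.
Since {C} ⊂ {A, B, C} and {C}⁺ ⊇ {D} with {D} non-prime, there is a partial dependency; 2NF fails.

1NF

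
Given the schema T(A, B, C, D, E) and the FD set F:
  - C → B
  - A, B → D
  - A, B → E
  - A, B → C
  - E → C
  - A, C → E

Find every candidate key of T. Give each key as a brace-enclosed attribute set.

No FD produces {A}, so it must be in every candidate key.
{A, B}⁺ = {A, B, C, D, E} — all of the relation — so {A, B} is a candidate key.
{A, C}⁺ = {A, B, C, D, E} — all of the relation — so {A, C} is a candidate key.
{A, E}⁺ = {A, B, C, D, E} — all of the relation — so {A, E} is a candidate key.
These are minimal and exhaustive — every other superkey contains one of them.

{A, B}, {A, C}, {A, E}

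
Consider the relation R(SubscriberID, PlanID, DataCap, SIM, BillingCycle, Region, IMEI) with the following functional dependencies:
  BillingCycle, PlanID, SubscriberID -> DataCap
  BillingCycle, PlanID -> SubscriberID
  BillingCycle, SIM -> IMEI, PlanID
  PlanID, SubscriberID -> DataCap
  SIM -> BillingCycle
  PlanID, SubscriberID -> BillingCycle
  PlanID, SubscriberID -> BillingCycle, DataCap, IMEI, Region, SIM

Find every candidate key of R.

{BillingCycle, PlanID}, {PlanID, SubscriberID}, {SIM}

{SIM}⁺ = {BillingCycle, DataCap, IMEI, PlanID, Region, SIM, SubscriberID} — all of the relation — so {SIM} is a candidate key.
{BillingCycle, PlanID}⁺ = {BillingCycle, DataCap, IMEI, PlanID, Region, SIM, SubscriberID} — all of the relation — so {BillingCycle, PlanID} is a candidate key.
{PlanID, SubscriberID}⁺ = {BillingCycle, DataCap, IMEI, PlanID, Region, SIM, SubscriberID} — all of the relation — so {PlanID, SubscriberID} is a candidate key.
These are minimal and exhaustive — every other superkey contains one of them.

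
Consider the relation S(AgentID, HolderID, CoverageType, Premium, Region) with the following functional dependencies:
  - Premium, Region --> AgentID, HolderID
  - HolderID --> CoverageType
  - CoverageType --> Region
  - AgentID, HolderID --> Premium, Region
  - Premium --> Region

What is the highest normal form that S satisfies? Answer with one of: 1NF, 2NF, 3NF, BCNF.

1NF

Candidate keys: {AgentID, HolderID}, {Premium}. Prime attributes: {AgentID, HolderID, Premium}.
For HolderID --> CoverageType we have {HolderID}⁺ = {CoverageType, HolderID, Region}; {HolderID} is not a superkey, so BCNF fails.
Because {CoverageType} is non-prime and the left side of HolderID --> CoverageType is not a superkey, the relation is not in 3NF.
Since {HolderID} ⊂ {AgentID, HolderID} and {HolderID}⁺ ⊇ {CoverageType, Region} with {CoverageType, Region} non-prime, there is a partial dependency; 2NF fails.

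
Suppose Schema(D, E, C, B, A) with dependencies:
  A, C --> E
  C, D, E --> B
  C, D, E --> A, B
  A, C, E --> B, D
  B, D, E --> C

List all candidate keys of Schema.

Closure of {A, C} is {A, B, C, D, E}, the whole schema; {A, C} is a candidate key.
Closure of {B, D, E} is {A, B, C, D, E}, the whole schema; {B, D, E} is a candidate key.
Closure of {C, D, E} is {A, B, C, D, E}, the whole schema; {C, D, E} is a candidate key.
No proper subset of any of these is a key, and no other minimal superkey exists.

{A, C}, {B, D, E}, {C, D, E}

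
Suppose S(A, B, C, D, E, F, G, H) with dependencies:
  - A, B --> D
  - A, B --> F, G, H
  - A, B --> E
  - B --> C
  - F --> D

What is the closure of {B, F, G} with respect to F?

{B, C, D, F, G}

Start with {B, F, G}.
B --> C applies; add {C} → now {B, C, F, G}.
F --> D applies; add {D} → now {B, C, D, F, G}.
No further FD applies.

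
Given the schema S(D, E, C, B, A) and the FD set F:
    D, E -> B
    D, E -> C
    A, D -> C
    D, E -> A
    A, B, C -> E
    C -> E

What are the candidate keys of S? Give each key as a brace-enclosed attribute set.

{D} never appears on the right of any FD, so every key must include it.
{A, D}⁺ = {A, B, C, D, E} — all of the relation — so {A, D} is a candidate key.
{C, D}⁺ = {A, B, C, D, E} — all of the relation — so {C, D} is a candidate key.
{D, E}⁺ = {A, B, C, D, E} — all of the relation — so {D, E} is a candidate key.
No proper subset of any of these is a key, and no other minimal superkey exists.

{A, D}, {C, D}, {D, E}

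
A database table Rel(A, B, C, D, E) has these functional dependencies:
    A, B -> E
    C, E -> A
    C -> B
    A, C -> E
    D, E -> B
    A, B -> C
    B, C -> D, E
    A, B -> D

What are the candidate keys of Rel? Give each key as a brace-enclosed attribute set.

{A, B}, {A, D, E}, {C}

{C}⁺ = {A, B, C, D, E}, which is every attribute, so {C} is a candidate key.
{A, B}⁺ = {A, B, C, D, E}, which is every attribute, so {A, B} is a candidate key.
{A, D, E}⁺ = {A, B, C, D, E}, which is every attribute, so {A, D, E} is a candidate key.
Any other superkey properly contains one of these, so there are no further candidate keys.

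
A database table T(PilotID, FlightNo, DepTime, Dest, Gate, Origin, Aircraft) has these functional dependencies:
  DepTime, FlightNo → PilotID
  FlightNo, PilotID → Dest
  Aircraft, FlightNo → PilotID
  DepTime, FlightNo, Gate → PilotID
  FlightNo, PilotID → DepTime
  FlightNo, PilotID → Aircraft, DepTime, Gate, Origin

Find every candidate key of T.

{Aircraft, FlightNo}, {DepTime, FlightNo}, {FlightNo, PilotID}

Attributes never on any right-hand side: {FlightNo} — every candidate key must contain it.
{Aircraft, FlightNo}⁺ = {Aircraft, DepTime, Dest, FlightNo, Gate, Origin, PilotID}, which is every attribute, so {Aircraft, FlightNo} is a candidate key.
{DepTime, FlightNo}⁺ = {Aircraft, DepTime, Dest, FlightNo, Gate, Origin, PilotID}, which is every attribute, so {DepTime, FlightNo} is a candidate key.
{FlightNo, PilotID}⁺ = {Aircraft, DepTime, Dest, FlightNo, Gate, Origin, PilotID}, which is every attribute, so {FlightNo, PilotID} is a candidate key.
No proper subset of any of these is a key, and no other minimal superkey exists.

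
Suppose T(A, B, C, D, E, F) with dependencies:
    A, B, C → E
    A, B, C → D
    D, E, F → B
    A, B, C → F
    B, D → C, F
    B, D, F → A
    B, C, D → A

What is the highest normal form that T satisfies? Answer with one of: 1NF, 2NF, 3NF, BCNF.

BCNF

Candidate keys: {A, B, C}, {B, D}, {D, E, F}. Prime attributes: {A, B, C, D, E, F}.
The left-hand side of every FD is a superkey, so BCNF is satisfied.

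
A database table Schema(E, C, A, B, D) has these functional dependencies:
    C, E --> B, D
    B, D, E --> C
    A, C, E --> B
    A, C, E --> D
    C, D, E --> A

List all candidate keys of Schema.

{B, D, E}, {C, E}

{E} never appears on the right of any FD, so every key must include it.
{C, E} is a candidate key since {C, E}⁺ = {A, B, C, D, E} covers every attribute.
{B, D, E} is a candidate key since {B, D, E}⁺ = {A, B, C, D, E} covers every attribute.
No proper subset of any of these is a key, and no other minimal superkey exists.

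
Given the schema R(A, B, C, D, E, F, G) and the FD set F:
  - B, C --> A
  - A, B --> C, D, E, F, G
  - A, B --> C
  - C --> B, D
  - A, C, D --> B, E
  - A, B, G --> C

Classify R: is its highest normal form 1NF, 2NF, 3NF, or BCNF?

Candidate keys: {A, B}, {C}. Prime attributes: {A, B, C}.
Every FD has a superkey on the left, so the relation is in BCNF.

BCNF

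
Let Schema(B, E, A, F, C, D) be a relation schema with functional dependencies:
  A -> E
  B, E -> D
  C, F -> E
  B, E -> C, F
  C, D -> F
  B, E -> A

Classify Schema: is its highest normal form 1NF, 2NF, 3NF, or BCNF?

Candidate keys: {A, B}, {B, C, D}, {B, C, F}, {B, E}. Prime attributes: {A, B, C, D, E, F}.
For A -> E we have {A}⁺ = {A, E}; {A} is not a superkey, so BCNF fails.
Its right-hand attributes {E} are all prime, as are those of every other non-superkey FD — the relation is in 3NF.

3NF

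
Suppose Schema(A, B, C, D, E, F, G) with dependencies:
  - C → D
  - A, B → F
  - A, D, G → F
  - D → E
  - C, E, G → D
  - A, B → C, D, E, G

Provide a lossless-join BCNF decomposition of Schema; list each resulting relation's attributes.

Candidate key of the original relation: {A, B}.
Within {A, B, C, D, E, F, G}: {C}⁺ ∩ {A, B, C, D, E, F, G} = {C, D, E}, not the whole set, so C → D, E violates BCNF; decompose into {C, D, E} and {A, B, C, F, G}.
Within {C, D, E}: {D}⁺ ∩ {C, D, E} = {D, E}, not the whole set, so D → E violates BCNF; decompose into {D, E} and {C, D}.
{D, E} has no BCNF violation.
{C, D} has no BCNF violation.
Within {A, B, C, F, G}: {A, C, G}⁺ ∩ {A, B, C, F, G} = {A, C, F, G}, not the whole set, so A, C, G → F violates BCNF; decompose into {A, C, F, G} and {A, B, C, G}.
{A, C, F, G} has no BCNF violation.
{A, B, C, G} has no BCNF violation.

{A, B, C, G}; {A, C, F, G}; {C, D}; {D, E}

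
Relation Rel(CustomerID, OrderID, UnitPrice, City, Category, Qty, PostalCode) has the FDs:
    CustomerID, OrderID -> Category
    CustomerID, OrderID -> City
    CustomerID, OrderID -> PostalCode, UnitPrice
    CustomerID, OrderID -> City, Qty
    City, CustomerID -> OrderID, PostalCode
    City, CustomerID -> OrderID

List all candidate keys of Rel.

{City, CustomerID}, {CustomerID, OrderID}

No FD produces {CustomerID}, so it must be in every candidate key.
{City, CustomerID} is a candidate key since {City, CustomerID}⁺ = {Category, City, CustomerID, OrderID, PostalCode, Qty, UnitPrice} covers every attribute.
{CustomerID, OrderID} is a candidate key since {CustomerID, OrderID}⁺ = {Category, City, CustomerID, OrderID, PostalCode, Qty, UnitPrice} covers every attribute.
These are minimal and exhaustive — every other superkey contains one of them.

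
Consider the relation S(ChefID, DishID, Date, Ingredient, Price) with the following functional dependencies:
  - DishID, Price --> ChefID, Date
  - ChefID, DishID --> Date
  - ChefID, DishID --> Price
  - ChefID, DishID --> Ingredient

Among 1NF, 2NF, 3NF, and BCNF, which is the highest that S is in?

Candidate keys: {ChefID, DishID}, {DishID, Price}. Prime attributes: {ChefID, DishID, Price}.
Each dependency's left side is a superkey — BCNF holds.

BCNF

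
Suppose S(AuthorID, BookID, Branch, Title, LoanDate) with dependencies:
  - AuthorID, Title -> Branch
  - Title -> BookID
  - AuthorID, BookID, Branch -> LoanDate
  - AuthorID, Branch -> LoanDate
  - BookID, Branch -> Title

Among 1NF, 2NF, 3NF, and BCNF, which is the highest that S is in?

Candidate keys: {AuthorID, BookID, Branch}, {AuthorID, Title}. Prime attributes: {AuthorID, BookID, Branch, Title}.
Title -> BookID: {Title}⁺ = {BookID, Title}, which is not all of the attributes, so the left side is not a superkey — BCNF is violated.
AuthorID, Branch -> LoanDate has non-prime {LoanDate} on the right and a non-superkey on the left, so 3NF fails.
{AuthorID, Branch} is a proper subset of the key {AuthorID, BookID, Branch}, and {AuthorID, Branch}⁺ contains the non-prime attribute {LoanDate} — a partial dependency, so 2NF is violated.

1NF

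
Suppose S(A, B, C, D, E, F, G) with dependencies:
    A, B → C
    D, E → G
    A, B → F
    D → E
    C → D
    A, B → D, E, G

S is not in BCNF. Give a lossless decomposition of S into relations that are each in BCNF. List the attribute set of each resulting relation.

Candidate key of the original relation: {A, B}.
Within {A, B, C, D, E, F, G}: {D, E}⁺ ∩ {A, B, C, D, E, F, G} = {D, E, G}, not the whole set, so D, E → G violates BCNF; decompose into {D, E, G} and {A, B, C, D, E, F}.
{D, E, G} has no BCNF violation.
Within {A, B, C, D, E, F}: {D}⁺ ∩ {A, B, C, D, E, F} = {D, E}, not the whole set, so D → E violates BCNF; decompose into {D, E} and {A, B, C, D, F}.
{D, E} has no BCNF violation.
Within {A, B, C, D, F}: {C}⁺ ∩ {A, B, C, D, F} = {C, D}, not the whole set, so C → D violates BCNF; decompose into {C, D} and {A, B, C, F}.
{C, D} has no BCNF violation.
{A, B, C, F} has no BCNF violation.

{A, B, C, F}; {C, D}; {D, E, G}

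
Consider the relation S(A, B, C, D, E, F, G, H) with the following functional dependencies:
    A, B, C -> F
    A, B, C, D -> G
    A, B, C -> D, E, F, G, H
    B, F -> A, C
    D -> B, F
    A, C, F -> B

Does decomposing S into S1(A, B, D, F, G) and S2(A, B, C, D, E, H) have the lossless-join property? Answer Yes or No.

Yes

S1 ∩ S2 = {A, B, D}; its closure under F is {A, B, C, D, E, F, G, H}.
Since S1 ⊆ {A, B, C, D, E, F, G, H}, the intersection is a superkey of S1; the decomposition is lossless.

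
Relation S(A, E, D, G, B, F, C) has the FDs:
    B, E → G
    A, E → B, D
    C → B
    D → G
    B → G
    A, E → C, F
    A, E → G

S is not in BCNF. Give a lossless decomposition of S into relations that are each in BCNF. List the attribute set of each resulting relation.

Candidate key of the original relation: {A, E}.
{A, B, C, D, E, F, G}: {B, E} determines {B, E, G} here but is not a superkey — split on B, E → G, giving {B, E, G} and {A, B, C, D, E, F}.
{B, E, G}: {B} determines {B, G} here but is not a superkey — split on B → G, giving {B, G} and {B, E}.
{B, G} is in BCNF.
{B, E} is in BCNF.
{A, B, C, D, E, F}: {C} determines {B, C} here but is not a superkey — split on C → B, giving {B, C} and {A, C, D, E, F}.
{B, C} is in BCNF.
{A, C, D, E, F} is in BCNF.

{A, C, D, E, F}; {B, C}; {B, E}; {B, G}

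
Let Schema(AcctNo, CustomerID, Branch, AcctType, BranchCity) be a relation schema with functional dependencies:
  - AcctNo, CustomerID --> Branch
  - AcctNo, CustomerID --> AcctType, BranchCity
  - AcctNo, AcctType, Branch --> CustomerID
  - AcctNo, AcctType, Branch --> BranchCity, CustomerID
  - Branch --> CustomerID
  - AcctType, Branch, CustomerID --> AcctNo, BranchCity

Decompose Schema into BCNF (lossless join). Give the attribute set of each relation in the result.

Candidate keys of the original relation: {AcctNo, Branch}, {AcctNo, CustomerID}, {AcctType, Branch}.
{AcctNo, AcctType, Branch, BranchCity, CustomerID}: {Branch} determines {Branch, CustomerID} here but is not a superkey — split on Branch --> CustomerID, giving {Branch, CustomerID} and {AcctNo, AcctType, Branch, BranchCity}.
{Branch, CustomerID} is in BCNF.
{AcctNo, AcctType, Branch, BranchCity} is in BCNF.

{AcctNo, AcctType, Branch, BranchCity}; {Branch, CustomerID}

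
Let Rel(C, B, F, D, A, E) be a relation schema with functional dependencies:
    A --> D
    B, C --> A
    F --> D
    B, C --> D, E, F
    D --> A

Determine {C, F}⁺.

Start with {C, F}.
F --> D applies; add {D} → now {C, D, F}.
D --> A applies; add {A} → now {A, C, D, F}.
No further FD applies.

{A, C, D, F}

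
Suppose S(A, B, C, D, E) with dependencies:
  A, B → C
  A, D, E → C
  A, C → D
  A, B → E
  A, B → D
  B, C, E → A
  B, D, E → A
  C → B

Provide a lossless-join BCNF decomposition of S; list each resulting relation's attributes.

Candidate keys of the original relation: {A, B}, {A, C}, {A, D, E}, {B, D, E}, {C, E}.
In {A, B, C, D, E}, {C} is not a superkey ({C}⁺ restricted to this set is {B, C}), so split on C → B into {B, C} and {A, C, D, E}.
{B, C} is in BCNF.
{A, C, D, E} is in BCNF.

{A, C, D, E}; {B, C}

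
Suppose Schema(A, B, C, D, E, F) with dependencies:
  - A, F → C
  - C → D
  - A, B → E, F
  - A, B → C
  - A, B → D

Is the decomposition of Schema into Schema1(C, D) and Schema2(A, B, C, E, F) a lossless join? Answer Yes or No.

Schema1 ∩ Schema2 = {C}; its closure under F is {C, D}.
This includes all of Schema1, so the common attributes are a superkey of Schema1 — the join is lossless.

Yes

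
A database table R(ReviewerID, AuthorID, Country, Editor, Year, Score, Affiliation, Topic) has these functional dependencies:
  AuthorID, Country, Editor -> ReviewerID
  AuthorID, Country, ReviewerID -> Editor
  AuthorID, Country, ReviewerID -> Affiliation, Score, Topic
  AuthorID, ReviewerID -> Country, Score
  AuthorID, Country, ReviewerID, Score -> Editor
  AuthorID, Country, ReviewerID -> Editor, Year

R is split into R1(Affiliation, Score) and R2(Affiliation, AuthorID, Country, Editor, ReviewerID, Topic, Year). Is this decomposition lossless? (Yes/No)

No

R1 ∩ R2 = {Affiliation}; its closure under F is {Affiliation}.
Neither R1 nor R2 is contained in that closure, so the decomposition is lossy.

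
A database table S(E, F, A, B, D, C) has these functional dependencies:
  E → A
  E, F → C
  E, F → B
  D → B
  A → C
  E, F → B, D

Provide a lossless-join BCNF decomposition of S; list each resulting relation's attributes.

{A, C}; {A, E}; {B, D}; {D, E, F}

Candidate key of the original relation: {E, F}.
{A, B, C, D, E, F}: {E} determines {A, C, E} here but is not a superkey — split on E → A, C, giving {A, C, E} and {B, D, E, F}.
{A, C, E}: {A} determines {A, C} here but is not a superkey — split on A → C, giving {A, C} and {A, E}.
{A, C} has no BCNF violation.
{A, E} has no BCNF violation.
{B, D, E, F}: {D} determines {B, D} here but is not a superkey — split on D → B, giving {B, D} and {D, E, F}.
{B, D} has no BCNF violation.
{D, E, F} has no BCNF violation.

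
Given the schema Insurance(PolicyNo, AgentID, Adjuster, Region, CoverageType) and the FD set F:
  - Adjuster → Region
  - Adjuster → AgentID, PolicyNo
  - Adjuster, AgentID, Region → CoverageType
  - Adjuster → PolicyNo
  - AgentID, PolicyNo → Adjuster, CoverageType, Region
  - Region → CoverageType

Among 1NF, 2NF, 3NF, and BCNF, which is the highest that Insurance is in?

Candidate keys: {Adjuster}, {AgentID, PolicyNo}. Prime attributes: {Adjuster, AgentID, PolicyNo}.
For Region → CoverageType we have {Region}⁺ = {CoverageType, Region}; {Region} is not a superkey, so BCNF fails.
Because {CoverageType} is non-prime and the left side of Region → CoverageType is not a superkey, the relation is not in 3NF.
No proper subset of a key has a non-prime attribute in its closure, so there is no partial dependency; 2NF holds.

2NF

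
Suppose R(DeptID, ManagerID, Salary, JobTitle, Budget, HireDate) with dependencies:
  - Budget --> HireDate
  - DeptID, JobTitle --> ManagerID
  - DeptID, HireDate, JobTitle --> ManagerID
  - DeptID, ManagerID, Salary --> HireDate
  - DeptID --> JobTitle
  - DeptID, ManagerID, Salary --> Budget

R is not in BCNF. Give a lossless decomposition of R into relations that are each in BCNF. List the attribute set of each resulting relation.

Candidate key of the original relation: {DeptID, Salary}.
Within {Budget, DeptID, HireDate, JobTitle, ManagerID, Salary}: {Budget}⁺ ∩ {Budget, DeptID, HireDate, JobTitle, ManagerID, Salary} = {Budget, HireDate}, not the whole set, so Budget --> HireDate violates BCNF; decompose into {Budget, HireDate} and {Budget, DeptID, JobTitle, ManagerID, Salary}.
{Budget, HireDate} is in BCNF.
Within {Budget, DeptID, JobTitle, ManagerID, Salary}: {DeptID, JobTitle}⁺ ∩ {Budget, DeptID, JobTitle, ManagerID, Salary} = {DeptID, JobTitle, ManagerID}, not the whole set, so DeptID, JobTitle --> ManagerID violates BCNF; decompose into {DeptID, JobTitle, ManagerID} and {Budget, DeptID, JobTitle, Salary}.
{DeptID, JobTitle, ManagerID} is in BCNF.
Within {Budget, DeptID, JobTitle, Salary}: {DeptID}⁺ ∩ {Budget, DeptID, JobTitle, Salary} = {DeptID, JobTitle}, not the whole set, so DeptID --> JobTitle violates BCNF; decompose into {DeptID, JobTitle} and {Budget, DeptID, Salary}.
{DeptID, JobTitle} is in BCNF.
{Budget, DeptID, Salary} is in BCNF.

{Budget, DeptID, Salary}; {Budget, HireDate}; {DeptID, JobTitle, ManagerID}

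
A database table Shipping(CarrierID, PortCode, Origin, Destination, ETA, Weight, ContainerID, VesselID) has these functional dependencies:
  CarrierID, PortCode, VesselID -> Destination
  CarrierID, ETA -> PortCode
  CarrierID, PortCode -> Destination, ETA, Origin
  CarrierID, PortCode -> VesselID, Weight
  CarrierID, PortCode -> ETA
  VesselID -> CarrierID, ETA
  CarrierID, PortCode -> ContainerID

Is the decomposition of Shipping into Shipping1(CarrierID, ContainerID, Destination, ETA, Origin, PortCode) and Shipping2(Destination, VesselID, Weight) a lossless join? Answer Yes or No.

No

Common attributes: {Destination}; their closure is {Destination}.
Shipping1 ⊄ {Destination} and Shipping2 ⊄ {Destination}, so the split is lossy.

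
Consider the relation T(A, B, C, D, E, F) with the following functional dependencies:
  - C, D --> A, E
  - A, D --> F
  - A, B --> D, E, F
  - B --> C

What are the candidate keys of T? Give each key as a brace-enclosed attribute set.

{A, B}, {B, D}

{B} never appears on the right of any FD, so every key must include it.
{A, B}⁺ = {A, B, C, D, E, F} — all of the relation — so {A, B} is a candidate key.
{B, D}⁺ = {A, B, C, D, E, F} — all of the relation — so {B, D} is a candidate key.
Any other superkey properly contains one of these, so there are no further candidate keys.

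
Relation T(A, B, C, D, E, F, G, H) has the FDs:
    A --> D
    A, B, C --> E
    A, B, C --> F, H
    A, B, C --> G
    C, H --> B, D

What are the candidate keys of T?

{A, C} never appear on the right of any FD, so every key must include all of them.
{A, B, C}⁺ = {A, B, C, D, E, F, G, H}, which is every attribute, so {A, B, C} is a candidate key.
{A, C, H}⁺ = {A, B, C, D, E, F, G, H}, which is every attribute, so {A, C, H} is a candidate key.
Any other superkey properly contains one of these, so there are no further candidate keys.

{A, B, C}, {A, C, H}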